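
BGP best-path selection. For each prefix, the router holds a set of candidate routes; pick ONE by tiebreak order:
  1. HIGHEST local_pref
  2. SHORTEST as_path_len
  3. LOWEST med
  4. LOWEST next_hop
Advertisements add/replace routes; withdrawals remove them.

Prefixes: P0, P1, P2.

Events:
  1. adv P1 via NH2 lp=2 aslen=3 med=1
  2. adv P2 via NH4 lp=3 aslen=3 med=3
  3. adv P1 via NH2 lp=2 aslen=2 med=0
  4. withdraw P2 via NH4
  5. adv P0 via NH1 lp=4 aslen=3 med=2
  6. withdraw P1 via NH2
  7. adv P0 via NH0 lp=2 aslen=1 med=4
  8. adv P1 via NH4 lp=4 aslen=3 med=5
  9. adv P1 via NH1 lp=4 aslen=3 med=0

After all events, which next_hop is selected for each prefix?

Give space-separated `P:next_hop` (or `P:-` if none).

Op 1: best P0=- P1=NH2 P2=-
Op 2: best P0=- P1=NH2 P2=NH4
Op 3: best P0=- P1=NH2 P2=NH4
Op 4: best P0=- P1=NH2 P2=-
Op 5: best P0=NH1 P1=NH2 P2=-
Op 6: best P0=NH1 P1=- P2=-
Op 7: best P0=NH1 P1=- P2=-
Op 8: best P0=NH1 P1=NH4 P2=-
Op 9: best P0=NH1 P1=NH1 P2=-

Answer: P0:NH1 P1:NH1 P2:-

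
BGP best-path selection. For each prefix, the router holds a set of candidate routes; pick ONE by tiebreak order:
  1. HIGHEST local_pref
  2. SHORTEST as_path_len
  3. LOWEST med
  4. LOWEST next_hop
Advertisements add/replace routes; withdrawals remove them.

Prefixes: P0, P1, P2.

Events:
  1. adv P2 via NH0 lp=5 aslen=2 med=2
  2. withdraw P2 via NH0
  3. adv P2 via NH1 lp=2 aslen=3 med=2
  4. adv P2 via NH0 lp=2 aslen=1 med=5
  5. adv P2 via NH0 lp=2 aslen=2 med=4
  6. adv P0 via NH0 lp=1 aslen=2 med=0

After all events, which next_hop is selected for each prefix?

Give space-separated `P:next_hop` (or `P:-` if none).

Op 1: best P0=- P1=- P2=NH0
Op 2: best P0=- P1=- P2=-
Op 3: best P0=- P1=- P2=NH1
Op 4: best P0=- P1=- P2=NH0
Op 5: best P0=- P1=- P2=NH0
Op 6: best P0=NH0 P1=- P2=NH0

Answer: P0:NH0 P1:- P2:NH0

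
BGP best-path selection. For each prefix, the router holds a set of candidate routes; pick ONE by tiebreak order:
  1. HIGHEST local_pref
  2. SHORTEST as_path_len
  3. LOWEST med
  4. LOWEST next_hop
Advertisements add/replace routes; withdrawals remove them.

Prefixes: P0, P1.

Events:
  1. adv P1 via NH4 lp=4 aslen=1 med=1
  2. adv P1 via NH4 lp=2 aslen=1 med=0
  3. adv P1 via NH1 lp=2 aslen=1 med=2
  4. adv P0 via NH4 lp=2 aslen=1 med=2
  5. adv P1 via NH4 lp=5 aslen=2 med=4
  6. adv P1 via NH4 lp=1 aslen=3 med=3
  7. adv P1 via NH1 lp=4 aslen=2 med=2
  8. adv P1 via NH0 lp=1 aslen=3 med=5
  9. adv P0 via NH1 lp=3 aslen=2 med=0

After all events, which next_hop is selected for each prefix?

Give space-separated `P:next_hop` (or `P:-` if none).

Op 1: best P0=- P1=NH4
Op 2: best P0=- P1=NH4
Op 3: best P0=- P1=NH4
Op 4: best P0=NH4 P1=NH4
Op 5: best P0=NH4 P1=NH4
Op 6: best P0=NH4 P1=NH1
Op 7: best P0=NH4 P1=NH1
Op 8: best P0=NH4 P1=NH1
Op 9: best P0=NH1 P1=NH1

Answer: P0:NH1 P1:NH1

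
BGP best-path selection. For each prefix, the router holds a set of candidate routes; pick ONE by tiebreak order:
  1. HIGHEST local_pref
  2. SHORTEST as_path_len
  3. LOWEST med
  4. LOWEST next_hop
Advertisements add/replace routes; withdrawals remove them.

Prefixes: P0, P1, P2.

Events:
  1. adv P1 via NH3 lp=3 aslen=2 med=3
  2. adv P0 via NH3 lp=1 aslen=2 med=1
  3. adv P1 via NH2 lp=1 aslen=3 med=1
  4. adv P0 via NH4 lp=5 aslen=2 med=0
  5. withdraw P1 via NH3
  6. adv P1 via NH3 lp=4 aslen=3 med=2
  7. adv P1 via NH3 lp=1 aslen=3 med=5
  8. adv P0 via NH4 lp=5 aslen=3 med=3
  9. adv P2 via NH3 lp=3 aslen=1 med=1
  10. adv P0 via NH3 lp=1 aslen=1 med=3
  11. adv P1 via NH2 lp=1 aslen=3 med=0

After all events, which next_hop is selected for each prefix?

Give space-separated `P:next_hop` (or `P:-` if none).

Op 1: best P0=- P1=NH3 P2=-
Op 2: best P0=NH3 P1=NH3 P2=-
Op 3: best P0=NH3 P1=NH3 P2=-
Op 4: best P0=NH4 P1=NH3 P2=-
Op 5: best P0=NH4 P1=NH2 P2=-
Op 6: best P0=NH4 P1=NH3 P2=-
Op 7: best P0=NH4 P1=NH2 P2=-
Op 8: best P0=NH4 P1=NH2 P2=-
Op 9: best P0=NH4 P1=NH2 P2=NH3
Op 10: best P0=NH4 P1=NH2 P2=NH3
Op 11: best P0=NH4 P1=NH2 P2=NH3

Answer: P0:NH4 P1:NH2 P2:NH3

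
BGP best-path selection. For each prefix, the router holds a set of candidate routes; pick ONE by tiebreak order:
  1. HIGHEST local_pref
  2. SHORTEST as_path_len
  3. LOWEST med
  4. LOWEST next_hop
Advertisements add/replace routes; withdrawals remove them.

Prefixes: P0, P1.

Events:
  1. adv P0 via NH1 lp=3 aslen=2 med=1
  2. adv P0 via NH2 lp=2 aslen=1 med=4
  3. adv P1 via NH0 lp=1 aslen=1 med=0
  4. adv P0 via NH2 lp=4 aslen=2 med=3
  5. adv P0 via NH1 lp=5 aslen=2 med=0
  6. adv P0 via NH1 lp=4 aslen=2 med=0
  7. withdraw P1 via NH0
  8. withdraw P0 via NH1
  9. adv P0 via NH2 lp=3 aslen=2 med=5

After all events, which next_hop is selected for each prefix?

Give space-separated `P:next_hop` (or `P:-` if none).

Op 1: best P0=NH1 P1=-
Op 2: best P0=NH1 P1=-
Op 3: best P0=NH1 P1=NH0
Op 4: best P0=NH2 P1=NH0
Op 5: best P0=NH1 P1=NH0
Op 6: best P0=NH1 P1=NH0
Op 7: best P0=NH1 P1=-
Op 8: best P0=NH2 P1=-
Op 9: best P0=NH2 P1=-

Answer: P0:NH2 P1:-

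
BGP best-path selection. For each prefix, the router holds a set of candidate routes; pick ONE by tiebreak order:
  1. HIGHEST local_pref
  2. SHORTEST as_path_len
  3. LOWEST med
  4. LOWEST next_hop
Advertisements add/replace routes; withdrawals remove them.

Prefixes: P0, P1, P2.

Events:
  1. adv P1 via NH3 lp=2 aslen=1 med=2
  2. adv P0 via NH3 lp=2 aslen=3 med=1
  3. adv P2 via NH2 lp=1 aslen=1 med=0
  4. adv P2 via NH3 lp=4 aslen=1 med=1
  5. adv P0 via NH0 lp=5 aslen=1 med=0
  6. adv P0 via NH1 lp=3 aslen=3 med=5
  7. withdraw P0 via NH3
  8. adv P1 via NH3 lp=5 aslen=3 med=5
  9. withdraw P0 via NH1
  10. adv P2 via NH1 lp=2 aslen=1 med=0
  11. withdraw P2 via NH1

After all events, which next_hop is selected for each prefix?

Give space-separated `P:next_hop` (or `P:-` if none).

Op 1: best P0=- P1=NH3 P2=-
Op 2: best P0=NH3 P1=NH3 P2=-
Op 3: best P0=NH3 P1=NH3 P2=NH2
Op 4: best P0=NH3 P1=NH3 P2=NH3
Op 5: best P0=NH0 P1=NH3 P2=NH3
Op 6: best P0=NH0 P1=NH3 P2=NH3
Op 7: best P0=NH0 P1=NH3 P2=NH3
Op 8: best P0=NH0 P1=NH3 P2=NH3
Op 9: best P0=NH0 P1=NH3 P2=NH3
Op 10: best P0=NH0 P1=NH3 P2=NH3
Op 11: best P0=NH0 P1=NH3 P2=NH3

Answer: P0:NH0 P1:NH3 P2:NH3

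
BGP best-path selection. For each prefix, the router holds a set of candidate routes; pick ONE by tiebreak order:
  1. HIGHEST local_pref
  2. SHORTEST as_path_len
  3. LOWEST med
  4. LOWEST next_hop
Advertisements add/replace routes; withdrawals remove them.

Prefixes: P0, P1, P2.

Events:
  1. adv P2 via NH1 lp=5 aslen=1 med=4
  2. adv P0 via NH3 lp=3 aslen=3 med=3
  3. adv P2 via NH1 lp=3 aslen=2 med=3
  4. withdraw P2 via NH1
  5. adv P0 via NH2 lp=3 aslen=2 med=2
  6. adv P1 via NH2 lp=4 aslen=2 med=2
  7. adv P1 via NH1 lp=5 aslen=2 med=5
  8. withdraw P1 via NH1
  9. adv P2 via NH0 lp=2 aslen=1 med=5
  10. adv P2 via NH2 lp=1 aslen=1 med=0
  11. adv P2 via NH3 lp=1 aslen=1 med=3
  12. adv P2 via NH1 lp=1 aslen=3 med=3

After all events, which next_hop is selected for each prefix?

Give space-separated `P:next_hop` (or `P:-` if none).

Op 1: best P0=- P1=- P2=NH1
Op 2: best P0=NH3 P1=- P2=NH1
Op 3: best P0=NH3 P1=- P2=NH1
Op 4: best P0=NH3 P1=- P2=-
Op 5: best P0=NH2 P1=- P2=-
Op 6: best P0=NH2 P1=NH2 P2=-
Op 7: best P0=NH2 P1=NH1 P2=-
Op 8: best P0=NH2 P1=NH2 P2=-
Op 9: best P0=NH2 P1=NH2 P2=NH0
Op 10: best P0=NH2 P1=NH2 P2=NH0
Op 11: best P0=NH2 P1=NH2 P2=NH0
Op 12: best P0=NH2 P1=NH2 P2=NH0

Answer: P0:NH2 P1:NH2 P2:NH0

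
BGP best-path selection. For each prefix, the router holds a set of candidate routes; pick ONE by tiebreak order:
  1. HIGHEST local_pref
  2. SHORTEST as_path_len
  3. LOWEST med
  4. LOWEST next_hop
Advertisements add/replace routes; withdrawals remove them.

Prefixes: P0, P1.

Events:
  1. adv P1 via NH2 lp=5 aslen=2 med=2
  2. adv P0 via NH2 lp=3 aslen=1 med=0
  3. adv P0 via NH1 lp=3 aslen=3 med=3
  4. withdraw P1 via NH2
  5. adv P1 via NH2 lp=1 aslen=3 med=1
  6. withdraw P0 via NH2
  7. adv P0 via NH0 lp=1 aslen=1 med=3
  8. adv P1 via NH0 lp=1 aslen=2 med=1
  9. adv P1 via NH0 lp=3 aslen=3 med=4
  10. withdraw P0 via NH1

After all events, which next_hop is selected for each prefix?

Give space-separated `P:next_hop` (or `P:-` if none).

Op 1: best P0=- P1=NH2
Op 2: best P0=NH2 P1=NH2
Op 3: best P0=NH2 P1=NH2
Op 4: best P0=NH2 P1=-
Op 5: best P0=NH2 P1=NH2
Op 6: best P0=NH1 P1=NH2
Op 7: best P0=NH1 P1=NH2
Op 8: best P0=NH1 P1=NH0
Op 9: best P0=NH1 P1=NH0
Op 10: best P0=NH0 P1=NH0

Answer: P0:NH0 P1:NH0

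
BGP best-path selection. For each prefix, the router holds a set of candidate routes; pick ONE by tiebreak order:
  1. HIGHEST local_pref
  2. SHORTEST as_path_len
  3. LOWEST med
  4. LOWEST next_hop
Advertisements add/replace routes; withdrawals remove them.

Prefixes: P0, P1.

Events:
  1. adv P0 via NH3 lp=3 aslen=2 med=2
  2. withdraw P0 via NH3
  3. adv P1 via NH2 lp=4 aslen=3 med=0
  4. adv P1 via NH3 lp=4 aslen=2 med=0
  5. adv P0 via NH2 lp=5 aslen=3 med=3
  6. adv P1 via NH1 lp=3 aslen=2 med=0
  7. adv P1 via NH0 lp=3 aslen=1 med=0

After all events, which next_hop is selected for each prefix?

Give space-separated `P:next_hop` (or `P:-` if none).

Answer: P0:NH2 P1:NH3

Derivation:
Op 1: best P0=NH3 P1=-
Op 2: best P0=- P1=-
Op 3: best P0=- P1=NH2
Op 4: best P0=- P1=NH3
Op 5: best P0=NH2 P1=NH3
Op 6: best P0=NH2 P1=NH3
Op 7: best P0=NH2 P1=NH3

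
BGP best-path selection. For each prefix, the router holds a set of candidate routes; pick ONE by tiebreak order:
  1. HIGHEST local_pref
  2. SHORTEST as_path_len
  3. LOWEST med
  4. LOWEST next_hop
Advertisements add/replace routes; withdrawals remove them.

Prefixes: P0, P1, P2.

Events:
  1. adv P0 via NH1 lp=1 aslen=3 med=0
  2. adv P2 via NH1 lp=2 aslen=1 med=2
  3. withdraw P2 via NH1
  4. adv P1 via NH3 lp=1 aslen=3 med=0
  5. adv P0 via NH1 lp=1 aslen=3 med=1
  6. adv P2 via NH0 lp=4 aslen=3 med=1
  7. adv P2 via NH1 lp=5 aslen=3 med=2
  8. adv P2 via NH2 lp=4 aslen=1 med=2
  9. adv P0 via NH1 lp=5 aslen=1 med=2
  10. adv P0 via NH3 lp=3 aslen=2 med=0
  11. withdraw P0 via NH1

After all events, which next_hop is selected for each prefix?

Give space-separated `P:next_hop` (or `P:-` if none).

Answer: P0:NH3 P1:NH3 P2:NH1

Derivation:
Op 1: best P0=NH1 P1=- P2=-
Op 2: best P0=NH1 P1=- P2=NH1
Op 3: best P0=NH1 P1=- P2=-
Op 4: best P0=NH1 P1=NH3 P2=-
Op 5: best P0=NH1 P1=NH3 P2=-
Op 6: best P0=NH1 P1=NH3 P2=NH0
Op 7: best P0=NH1 P1=NH3 P2=NH1
Op 8: best P0=NH1 P1=NH3 P2=NH1
Op 9: best P0=NH1 P1=NH3 P2=NH1
Op 10: best P0=NH1 P1=NH3 P2=NH1
Op 11: best P0=NH3 P1=NH3 P2=NH1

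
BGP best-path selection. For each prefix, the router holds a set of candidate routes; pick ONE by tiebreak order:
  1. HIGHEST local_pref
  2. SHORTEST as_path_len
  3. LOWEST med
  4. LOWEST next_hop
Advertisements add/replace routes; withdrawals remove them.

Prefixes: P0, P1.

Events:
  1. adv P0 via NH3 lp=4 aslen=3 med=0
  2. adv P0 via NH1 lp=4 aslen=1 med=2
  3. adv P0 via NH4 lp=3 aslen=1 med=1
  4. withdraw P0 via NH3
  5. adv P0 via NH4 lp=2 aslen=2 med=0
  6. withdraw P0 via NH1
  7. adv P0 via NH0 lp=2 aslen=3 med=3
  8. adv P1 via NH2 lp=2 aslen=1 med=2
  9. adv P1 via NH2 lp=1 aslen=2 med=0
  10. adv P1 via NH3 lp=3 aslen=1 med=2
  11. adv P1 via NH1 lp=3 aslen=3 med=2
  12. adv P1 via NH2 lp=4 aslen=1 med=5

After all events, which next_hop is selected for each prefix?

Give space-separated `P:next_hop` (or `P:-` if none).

Answer: P0:NH4 P1:NH2

Derivation:
Op 1: best P0=NH3 P1=-
Op 2: best P0=NH1 P1=-
Op 3: best P0=NH1 P1=-
Op 4: best P0=NH1 P1=-
Op 5: best P0=NH1 P1=-
Op 6: best P0=NH4 P1=-
Op 7: best P0=NH4 P1=-
Op 8: best P0=NH4 P1=NH2
Op 9: best P0=NH4 P1=NH2
Op 10: best P0=NH4 P1=NH3
Op 11: best P0=NH4 P1=NH3
Op 12: best P0=NH4 P1=NH2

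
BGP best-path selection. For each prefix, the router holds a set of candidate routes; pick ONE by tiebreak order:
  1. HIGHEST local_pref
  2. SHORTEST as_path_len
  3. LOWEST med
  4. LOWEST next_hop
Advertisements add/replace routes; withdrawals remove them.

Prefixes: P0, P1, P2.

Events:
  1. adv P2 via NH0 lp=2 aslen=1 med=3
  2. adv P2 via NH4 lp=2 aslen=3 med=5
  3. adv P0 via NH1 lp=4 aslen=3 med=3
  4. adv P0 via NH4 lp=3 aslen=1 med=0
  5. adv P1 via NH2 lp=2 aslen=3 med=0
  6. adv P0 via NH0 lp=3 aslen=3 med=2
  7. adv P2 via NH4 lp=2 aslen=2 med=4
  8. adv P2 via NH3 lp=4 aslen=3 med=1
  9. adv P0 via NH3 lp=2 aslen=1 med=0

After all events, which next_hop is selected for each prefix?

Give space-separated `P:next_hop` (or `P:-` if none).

Op 1: best P0=- P1=- P2=NH0
Op 2: best P0=- P1=- P2=NH0
Op 3: best P0=NH1 P1=- P2=NH0
Op 4: best P0=NH1 P1=- P2=NH0
Op 5: best P0=NH1 P1=NH2 P2=NH0
Op 6: best P0=NH1 P1=NH2 P2=NH0
Op 7: best P0=NH1 P1=NH2 P2=NH0
Op 8: best P0=NH1 P1=NH2 P2=NH3
Op 9: best P0=NH1 P1=NH2 P2=NH3

Answer: P0:NH1 P1:NH2 P2:NH3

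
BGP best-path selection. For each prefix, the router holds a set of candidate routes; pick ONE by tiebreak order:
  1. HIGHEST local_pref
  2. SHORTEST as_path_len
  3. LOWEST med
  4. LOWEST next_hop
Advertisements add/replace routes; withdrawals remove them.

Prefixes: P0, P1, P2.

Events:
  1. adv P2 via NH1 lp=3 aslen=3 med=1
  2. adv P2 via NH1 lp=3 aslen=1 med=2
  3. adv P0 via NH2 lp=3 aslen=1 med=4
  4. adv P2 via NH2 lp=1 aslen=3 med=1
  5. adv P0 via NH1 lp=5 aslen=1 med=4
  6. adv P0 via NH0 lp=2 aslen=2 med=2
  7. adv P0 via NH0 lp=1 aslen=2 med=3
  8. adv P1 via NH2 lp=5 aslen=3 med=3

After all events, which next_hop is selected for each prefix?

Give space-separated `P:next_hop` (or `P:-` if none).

Op 1: best P0=- P1=- P2=NH1
Op 2: best P0=- P1=- P2=NH1
Op 3: best P0=NH2 P1=- P2=NH1
Op 4: best P0=NH2 P1=- P2=NH1
Op 5: best P0=NH1 P1=- P2=NH1
Op 6: best P0=NH1 P1=- P2=NH1
Op 7: best P0=NH1 P1=- P2=NH1
Op 8: best P0=NH1 P1=NH2 P2=NH1

Answer: P0:NH1 P1:NH2 P2:NH1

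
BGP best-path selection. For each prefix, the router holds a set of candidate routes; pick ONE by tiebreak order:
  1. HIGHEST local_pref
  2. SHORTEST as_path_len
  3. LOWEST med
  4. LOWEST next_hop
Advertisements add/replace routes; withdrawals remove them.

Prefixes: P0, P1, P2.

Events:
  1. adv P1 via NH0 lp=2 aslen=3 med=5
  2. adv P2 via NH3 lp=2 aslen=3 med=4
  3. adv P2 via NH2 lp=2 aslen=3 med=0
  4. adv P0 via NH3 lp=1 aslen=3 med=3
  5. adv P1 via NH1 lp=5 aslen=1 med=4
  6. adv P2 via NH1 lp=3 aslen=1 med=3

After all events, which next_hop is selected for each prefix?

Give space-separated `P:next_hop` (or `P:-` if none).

Op 1: best P0=- P1=NH0 P2=-
Op 2: best P0=- P1=NH0 P2=NH3
Op 3: best P0=- P1=NH0 P2=NH2
Op 4: best P0=NH3 P1=NH0 P2=NH2
Op 5: best P0=NH3 P1=NH1 P2=NH2
Op 6: best P0=NH3 P1=NH1 P2=NH1

Answer: P0:NH3 P1:NH1 P2:NH1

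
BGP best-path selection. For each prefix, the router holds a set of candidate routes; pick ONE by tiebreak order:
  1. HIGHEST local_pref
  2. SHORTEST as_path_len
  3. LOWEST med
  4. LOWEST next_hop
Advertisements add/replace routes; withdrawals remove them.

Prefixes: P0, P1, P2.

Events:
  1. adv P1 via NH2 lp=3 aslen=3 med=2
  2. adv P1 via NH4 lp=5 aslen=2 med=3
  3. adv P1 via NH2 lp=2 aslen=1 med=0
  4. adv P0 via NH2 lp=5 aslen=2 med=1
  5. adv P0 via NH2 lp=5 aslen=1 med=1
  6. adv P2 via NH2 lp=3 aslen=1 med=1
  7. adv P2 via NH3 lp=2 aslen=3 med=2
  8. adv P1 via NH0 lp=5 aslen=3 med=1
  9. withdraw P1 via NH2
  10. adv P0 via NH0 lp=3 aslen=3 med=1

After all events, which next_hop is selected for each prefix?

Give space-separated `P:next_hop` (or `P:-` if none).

Answer: P0:NH2 P1:NH4 P2:NH2

Derivation:
Op 1: best P0=- P1=NH2 P2=-
Op 2: best P0=- P1=NH4 P2=-
Op 3: best P0=- P1=NH4 P2=-
Op 4: best P0=NH2 P1=NH4 P2=-
Op 5: best P0=NH2 P1=NH4 P2=-
Op 6: best P0=NH2 P1=NH4 P2=NH2
Op 7: best P0=NH2 P1=NH4 P2=NH2
Op 8: best P0=NH2 P1=NH4 P2=NH2
Op 9: best P0=NH2 P1=NH4 P2=NH2
Op 10: best P0=NH2 P1=NH4 P2=NH2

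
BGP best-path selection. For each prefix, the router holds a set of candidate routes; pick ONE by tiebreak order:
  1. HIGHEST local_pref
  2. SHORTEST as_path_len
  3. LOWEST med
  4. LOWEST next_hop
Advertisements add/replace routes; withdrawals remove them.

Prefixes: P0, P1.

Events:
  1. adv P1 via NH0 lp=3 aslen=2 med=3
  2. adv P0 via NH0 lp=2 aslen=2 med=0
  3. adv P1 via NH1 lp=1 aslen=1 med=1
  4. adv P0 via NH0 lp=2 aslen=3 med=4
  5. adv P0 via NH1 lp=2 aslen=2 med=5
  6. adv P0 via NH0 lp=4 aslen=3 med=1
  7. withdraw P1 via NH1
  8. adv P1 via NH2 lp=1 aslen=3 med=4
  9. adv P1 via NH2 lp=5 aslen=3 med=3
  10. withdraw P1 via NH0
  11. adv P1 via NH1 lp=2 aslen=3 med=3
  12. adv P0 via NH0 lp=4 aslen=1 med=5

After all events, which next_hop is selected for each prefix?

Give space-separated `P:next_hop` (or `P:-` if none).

Answer: P0:NH0 P1:NH2

Derivation:
Op 1: best P0=- P1=NH0
Op 2: best P0=NH0 P1=NH0
Op 3: best P0=NH0 P1=NH0
Op 4: best P0=NH0 P1=NH0
Op 5: best P0=NH1 P1=NH0
Op 6: best P0=NH0 P1=NH0
Op 7: best P0=NH0 P1=NH0
Op 8: best P0=NH0 P1=NH0
Op 9: best P0=NH0 P1=NH2
Op 10: best P0=NH0 P1=NH2
Op 11: best P0=NH0 P1=NH2
Op 12: best P0=NH0 P1=NH2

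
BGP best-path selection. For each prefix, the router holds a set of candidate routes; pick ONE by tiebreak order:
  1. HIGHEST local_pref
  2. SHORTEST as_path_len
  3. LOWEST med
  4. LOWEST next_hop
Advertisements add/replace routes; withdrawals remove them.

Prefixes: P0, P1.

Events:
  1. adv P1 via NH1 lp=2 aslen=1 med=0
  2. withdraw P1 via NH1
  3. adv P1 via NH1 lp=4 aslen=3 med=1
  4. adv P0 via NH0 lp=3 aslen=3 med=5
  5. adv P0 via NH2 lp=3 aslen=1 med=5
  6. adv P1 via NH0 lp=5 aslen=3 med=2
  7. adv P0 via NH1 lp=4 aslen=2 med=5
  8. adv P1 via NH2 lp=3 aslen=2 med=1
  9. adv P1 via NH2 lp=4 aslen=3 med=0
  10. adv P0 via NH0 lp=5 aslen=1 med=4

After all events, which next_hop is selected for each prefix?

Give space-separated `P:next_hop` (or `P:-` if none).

Answer: P0:NH0 P1:NH0

Derivation:
Op 1: best P0=- P1=NH1
Op 2: best P0=- P1=-
Op 3: best P0=- P1=NH1
Op 4: best P0=NH0 P1=NH1
Op 5: best P0=NH2 P1=NH1
Op 6: best P0=NH2 P1=NH0
Op 7: best P0=NH1 P1=NH0
Op 8: best P0=NH1 P1=NH0
Op 9: best P0=NH1 P1=NH0
Op 10: best P0=NH0 P1=NH0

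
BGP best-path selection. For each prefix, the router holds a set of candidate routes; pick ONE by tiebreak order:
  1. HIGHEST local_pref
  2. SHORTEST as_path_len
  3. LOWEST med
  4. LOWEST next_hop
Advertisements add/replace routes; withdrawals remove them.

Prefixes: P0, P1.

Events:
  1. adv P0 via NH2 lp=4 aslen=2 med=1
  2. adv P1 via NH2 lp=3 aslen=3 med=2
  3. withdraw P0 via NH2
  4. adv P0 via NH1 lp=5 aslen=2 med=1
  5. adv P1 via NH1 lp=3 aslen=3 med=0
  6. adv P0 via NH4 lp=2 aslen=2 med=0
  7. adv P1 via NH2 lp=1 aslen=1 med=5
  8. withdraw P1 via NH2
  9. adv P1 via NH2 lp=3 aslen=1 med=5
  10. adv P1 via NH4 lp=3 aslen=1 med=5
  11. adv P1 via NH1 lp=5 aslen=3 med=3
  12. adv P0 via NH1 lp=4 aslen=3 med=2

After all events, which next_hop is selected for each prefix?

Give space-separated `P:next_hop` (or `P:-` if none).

Op 1: best P0=NH2 P1=-
Op 2: best P0=NH2 P1=NH2
Op 3: best P0=- P1=NH2
Op 4: best P0=NH1 P1=NH2
Op 5: best P0=NH1 P1=NH1
Op 6: best P0=NH1 P1=NH1
Op 7: best P0=NH1 P1=NH1
Op 8: best P0=NH1 P1=NH1
Op 9: best P0=NH1 P1=NH2
Op 10: best P0=NH1 P1=NH2
Op 11: best P0=NH1 P1=NH1
Op 12: best P0=NH1 P1=NH1

Answer: P0:NH1 P1:NH1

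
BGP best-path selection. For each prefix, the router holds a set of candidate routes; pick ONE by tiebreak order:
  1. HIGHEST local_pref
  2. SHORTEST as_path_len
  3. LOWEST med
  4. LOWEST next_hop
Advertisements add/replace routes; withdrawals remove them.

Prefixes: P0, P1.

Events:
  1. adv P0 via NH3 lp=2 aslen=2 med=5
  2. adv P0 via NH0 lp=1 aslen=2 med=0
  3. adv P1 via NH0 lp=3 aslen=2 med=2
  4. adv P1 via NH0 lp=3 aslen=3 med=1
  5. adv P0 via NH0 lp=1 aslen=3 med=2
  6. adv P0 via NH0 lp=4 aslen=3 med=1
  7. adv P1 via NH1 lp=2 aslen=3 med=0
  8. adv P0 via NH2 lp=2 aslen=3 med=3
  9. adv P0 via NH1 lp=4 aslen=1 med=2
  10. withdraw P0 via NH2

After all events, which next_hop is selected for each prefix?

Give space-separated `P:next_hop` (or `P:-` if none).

Op 1: best P0=NH3 P1=-
Op 2: best P0=NH3 P1=-
Op 3: best P0=NH3 P1=NH0
Op 4: best P0=NH3 P1=NH0
Op 5: best P0=NH3 P1=NH0
Op 6: best P0=NH0 P1=NH0
Op 7: best P0=NH0 P1=NH0
Op 8: best P0=NH0 P1=NH0
Op 9: best P0=NH1 P1=NH0
Op 10: best P0=NH1 P1=NH0

Answer: P0:NH1 P1:NH0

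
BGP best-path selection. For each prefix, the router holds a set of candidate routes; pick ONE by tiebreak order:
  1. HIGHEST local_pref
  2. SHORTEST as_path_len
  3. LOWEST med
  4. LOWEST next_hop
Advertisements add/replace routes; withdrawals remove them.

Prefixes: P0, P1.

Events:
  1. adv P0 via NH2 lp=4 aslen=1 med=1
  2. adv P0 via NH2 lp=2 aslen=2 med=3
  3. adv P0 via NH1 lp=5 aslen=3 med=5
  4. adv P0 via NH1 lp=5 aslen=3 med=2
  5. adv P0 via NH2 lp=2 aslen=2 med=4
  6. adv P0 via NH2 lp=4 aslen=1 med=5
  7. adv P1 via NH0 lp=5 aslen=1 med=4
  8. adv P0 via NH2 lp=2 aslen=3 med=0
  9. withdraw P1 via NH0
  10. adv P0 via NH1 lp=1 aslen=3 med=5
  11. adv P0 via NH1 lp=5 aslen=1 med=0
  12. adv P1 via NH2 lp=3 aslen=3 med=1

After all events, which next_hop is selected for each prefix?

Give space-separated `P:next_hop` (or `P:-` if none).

Op 1: best P0=NH2 P1=-
Op 2: best P0=NH2 P1=-
Op 3: best P0=NH1 P1=-
Op 4: best P0=NH1 P1=-
Op 5: best P0=NH1 P1=-
Op 6: best P0=NH1 P1=-
Op 7: best P0=NH1 P1=NH0
Op 8: best P0=NH1 P1=NH0
Op 9: best P0=NH1 P1=-
Op 10: best P0=NH2 P1=-
Op 11: best P0=NH1 P1=-
Op 12: best P0=NH1 P1=NH2

Answer: P0:NH1 P1:NH2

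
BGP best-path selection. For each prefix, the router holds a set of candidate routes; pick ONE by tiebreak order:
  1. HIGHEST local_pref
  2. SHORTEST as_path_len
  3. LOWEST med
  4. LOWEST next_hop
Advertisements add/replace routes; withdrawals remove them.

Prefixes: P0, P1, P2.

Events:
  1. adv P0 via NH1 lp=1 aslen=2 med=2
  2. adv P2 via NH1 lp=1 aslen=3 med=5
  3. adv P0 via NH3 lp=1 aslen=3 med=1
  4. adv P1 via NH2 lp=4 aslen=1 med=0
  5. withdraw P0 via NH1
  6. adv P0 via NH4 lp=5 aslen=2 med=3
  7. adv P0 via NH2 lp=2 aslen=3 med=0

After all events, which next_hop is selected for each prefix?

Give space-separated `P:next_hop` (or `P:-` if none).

Answer: P0:NH4 P1:NH2 P2:NH1

Derivation:
Op 1: best P0=NH1 P1=- P2=-
Op 2: best P0=NH1 P1=- P2=NH1
Op 3: best P0=NH1 P1=- P2=NH1
Op 4: best P0=NH1 P1=NH2 P2=NH1
Op 5: best P0=NH3 P1=NH2 P2=NH1
Op 6: best P0=NH4 P1=NH2 P2=NH1
Op 7: best P0=NH4 P1=NH2 P2=NH1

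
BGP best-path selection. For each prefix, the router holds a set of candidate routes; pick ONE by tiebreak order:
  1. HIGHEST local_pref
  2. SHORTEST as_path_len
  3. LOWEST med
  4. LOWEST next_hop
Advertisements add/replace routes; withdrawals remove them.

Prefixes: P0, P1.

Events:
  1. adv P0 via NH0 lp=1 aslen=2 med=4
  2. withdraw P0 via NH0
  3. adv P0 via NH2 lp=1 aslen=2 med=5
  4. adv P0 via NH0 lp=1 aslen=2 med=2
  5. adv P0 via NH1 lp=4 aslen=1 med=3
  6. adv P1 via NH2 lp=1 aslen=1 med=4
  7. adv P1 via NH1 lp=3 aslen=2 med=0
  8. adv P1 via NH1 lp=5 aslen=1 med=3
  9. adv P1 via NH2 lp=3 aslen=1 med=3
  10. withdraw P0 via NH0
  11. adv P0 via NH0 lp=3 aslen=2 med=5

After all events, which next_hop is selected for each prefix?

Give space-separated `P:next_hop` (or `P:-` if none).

Op 1: best P0=NH0 P1=-
Op 2: best P0=- P1=-
Op 3: best P0=NH2 P1=-
Op 4: best P0=NH0 P1=-
Op 5: best P0=NH1 P1=-
Op 6: best P0=NH1 P1=NH2
Op 7: best P0=NH1 P1=NH1
Op 8: best P0=NH1 P1=NH1
Op 9: best P0=NH1 P1=NH1
Op 10: best P0=NH1 P1=NH1
Op 11: best P0=NH1 P1=NH1

Answer: P0:NH1 P1:NH1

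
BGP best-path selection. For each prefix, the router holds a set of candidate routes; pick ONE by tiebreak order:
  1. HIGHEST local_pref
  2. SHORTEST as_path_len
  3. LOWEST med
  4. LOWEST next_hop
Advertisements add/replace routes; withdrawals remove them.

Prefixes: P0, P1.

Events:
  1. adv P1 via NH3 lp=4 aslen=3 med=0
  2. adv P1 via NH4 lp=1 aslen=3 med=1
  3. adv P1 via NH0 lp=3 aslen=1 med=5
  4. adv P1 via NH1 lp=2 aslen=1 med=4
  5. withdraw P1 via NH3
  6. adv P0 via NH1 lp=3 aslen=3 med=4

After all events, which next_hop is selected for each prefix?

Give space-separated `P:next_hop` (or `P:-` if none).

Op 1: best P0=- P1=NH3
Op 2: best P0=- P1=NH3
Op 3: best P0=- P1=NH3
Op 4: best P0=- P1=NH3
Op 5: best P0=- P1=NH0
Op 6: best P0=NH1 P1=NH0

Answer: P0:NH1 P1:NH0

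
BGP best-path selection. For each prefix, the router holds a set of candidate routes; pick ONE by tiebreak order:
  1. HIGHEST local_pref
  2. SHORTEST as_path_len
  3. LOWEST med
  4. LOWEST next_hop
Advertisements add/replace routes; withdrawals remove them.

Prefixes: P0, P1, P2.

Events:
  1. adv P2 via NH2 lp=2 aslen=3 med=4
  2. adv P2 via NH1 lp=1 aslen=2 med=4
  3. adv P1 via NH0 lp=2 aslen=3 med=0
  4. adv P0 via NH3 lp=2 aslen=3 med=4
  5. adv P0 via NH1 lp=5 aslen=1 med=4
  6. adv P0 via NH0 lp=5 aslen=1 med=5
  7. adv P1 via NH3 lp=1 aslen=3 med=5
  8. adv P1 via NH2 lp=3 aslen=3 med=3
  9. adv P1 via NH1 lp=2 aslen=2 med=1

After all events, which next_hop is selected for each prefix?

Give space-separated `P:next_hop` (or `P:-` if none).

Answer: P0:NH1 P1:NH2 P2:NH2

Derivation:
Op 1: best P0=- P1=- P2=NH2
Op 2: best P0=- P1=- P2=NH2
Op 3: best P0=- P1=NH0 P2=NH2
Op 4: best P0=NH3 P1=NH0 P2=NH2
Op 5: best P0=NH1 P1=NH0 P2=NH2
Op 6: best P0=NH1 P1=NH0 P2=NH2
Op 7: best P0=NH1 P1=NH0 P2=NH2
Op 8: best P0=NH1 P1=NH2 P2=NH2
Op 9: best P0=NH1 P1=NH2 P2=NH2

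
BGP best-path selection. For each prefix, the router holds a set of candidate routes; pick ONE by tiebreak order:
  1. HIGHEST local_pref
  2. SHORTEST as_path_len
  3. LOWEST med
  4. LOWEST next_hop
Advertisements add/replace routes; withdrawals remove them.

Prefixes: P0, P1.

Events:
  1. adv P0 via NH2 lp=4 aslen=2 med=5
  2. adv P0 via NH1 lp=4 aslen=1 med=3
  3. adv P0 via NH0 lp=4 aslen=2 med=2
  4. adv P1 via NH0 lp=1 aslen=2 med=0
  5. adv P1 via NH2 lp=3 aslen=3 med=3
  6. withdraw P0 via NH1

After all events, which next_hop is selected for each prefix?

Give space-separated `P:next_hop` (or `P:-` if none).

Answer: P0:NH0 P1:NH2

Derivation:
Op 1: best P0=NH2 P1=-
Op 2: best P0=NH1 P1=-
Op 3: best P0=NH1 P1=-
Op 4: best P0=NH1 P1=NH0
Op 5: best P0=NH1 P1=NH2
Op 6: best P0=NH0 P1=NH2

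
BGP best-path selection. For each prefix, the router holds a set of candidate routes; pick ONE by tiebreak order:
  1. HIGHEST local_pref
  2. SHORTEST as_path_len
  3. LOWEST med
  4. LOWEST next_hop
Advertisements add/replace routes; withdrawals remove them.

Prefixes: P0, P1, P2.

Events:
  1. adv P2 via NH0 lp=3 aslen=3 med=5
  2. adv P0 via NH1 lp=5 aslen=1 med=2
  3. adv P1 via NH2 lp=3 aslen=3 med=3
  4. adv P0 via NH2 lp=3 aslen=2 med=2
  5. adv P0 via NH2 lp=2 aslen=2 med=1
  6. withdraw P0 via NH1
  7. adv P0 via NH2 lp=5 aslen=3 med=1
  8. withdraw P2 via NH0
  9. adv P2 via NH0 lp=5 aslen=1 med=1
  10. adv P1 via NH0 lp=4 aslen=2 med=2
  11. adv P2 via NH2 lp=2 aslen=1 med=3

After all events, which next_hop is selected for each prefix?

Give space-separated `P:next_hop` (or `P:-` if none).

Answer: P0:NH2 P1:NH0 P2:NH0

Derivation:
Op 1: best P0=- P1=- P2=NH0
Op 2: best P0=NH1 P1=- P2=NH0
Op 3: best P0=NH1 P1=NH2 P2=NH0
Op 4: best P0=NH1 P1=NH2 P2=NH0
Op 5: best P0=NH1 P1=NH2 P2=NH0
Op 6: best P0=NH2 P1=NH2 P2=NH0
Op 7: best P0=NH2 P1=NH2 P2=NH0
Op 8: best P0=NH2 P1=NH2 P2=-
Op 9: best P0=NH2 P1=NH2 P2=NH0
Op 10: best P0=NH2 P1=NH0 P2=NH0
Op 11: best P0=NH2 P1=NH0 P2=NH0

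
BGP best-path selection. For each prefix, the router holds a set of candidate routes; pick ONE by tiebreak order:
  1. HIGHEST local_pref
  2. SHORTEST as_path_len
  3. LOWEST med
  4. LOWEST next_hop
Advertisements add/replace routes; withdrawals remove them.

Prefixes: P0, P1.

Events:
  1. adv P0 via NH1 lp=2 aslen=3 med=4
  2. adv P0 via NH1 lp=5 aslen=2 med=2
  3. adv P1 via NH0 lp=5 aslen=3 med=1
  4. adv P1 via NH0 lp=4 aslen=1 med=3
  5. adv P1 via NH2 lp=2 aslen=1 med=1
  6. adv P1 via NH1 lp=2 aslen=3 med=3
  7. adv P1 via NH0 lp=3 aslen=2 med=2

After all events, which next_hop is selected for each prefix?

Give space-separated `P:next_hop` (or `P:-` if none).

Answer: P0:NH1 P1:NH0

Derivation:
Op 1: best P0=NH1 P1=-
Op 2: best P0=NH1 P1=-
Op 3: best P0=NH1 P1=NH0
Op 4: best P0=NH1 P1=NH0
Op 5: best P0=NH1 P1=NH0
Op 6: best P0=NH1 P1=NH0
Op 7: best P0=NH1 P1=NH0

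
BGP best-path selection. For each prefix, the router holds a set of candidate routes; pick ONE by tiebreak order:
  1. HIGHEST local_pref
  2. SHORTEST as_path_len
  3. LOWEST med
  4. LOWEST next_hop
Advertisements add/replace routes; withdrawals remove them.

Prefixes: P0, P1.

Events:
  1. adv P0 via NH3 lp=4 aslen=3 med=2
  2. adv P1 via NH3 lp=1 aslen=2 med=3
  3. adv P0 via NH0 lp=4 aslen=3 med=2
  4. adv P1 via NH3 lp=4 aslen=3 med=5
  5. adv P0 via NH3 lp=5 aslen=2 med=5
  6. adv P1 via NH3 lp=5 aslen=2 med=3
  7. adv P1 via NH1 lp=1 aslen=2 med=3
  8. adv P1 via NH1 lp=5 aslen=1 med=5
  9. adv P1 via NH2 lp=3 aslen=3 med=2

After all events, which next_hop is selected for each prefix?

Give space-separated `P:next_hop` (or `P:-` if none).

Op 1: best P0=NH3 P1=-
Op 2: best P0=NH3 P1=NH3
Op 3: best P0=NH0 P1=NH3
Op 4: best P0=NH0 P1=NH3
Op 5: best P0=NH3 P1=NH3
Op 6: best P0=NH3 P1=NH3
Op 7: best P0=NH3 P1=NH3
Op 8: best P0=NH3 P1=NH1
Op 9: best P0=NH3 P1=NH1

Answer: P0:NH3 P1:NH1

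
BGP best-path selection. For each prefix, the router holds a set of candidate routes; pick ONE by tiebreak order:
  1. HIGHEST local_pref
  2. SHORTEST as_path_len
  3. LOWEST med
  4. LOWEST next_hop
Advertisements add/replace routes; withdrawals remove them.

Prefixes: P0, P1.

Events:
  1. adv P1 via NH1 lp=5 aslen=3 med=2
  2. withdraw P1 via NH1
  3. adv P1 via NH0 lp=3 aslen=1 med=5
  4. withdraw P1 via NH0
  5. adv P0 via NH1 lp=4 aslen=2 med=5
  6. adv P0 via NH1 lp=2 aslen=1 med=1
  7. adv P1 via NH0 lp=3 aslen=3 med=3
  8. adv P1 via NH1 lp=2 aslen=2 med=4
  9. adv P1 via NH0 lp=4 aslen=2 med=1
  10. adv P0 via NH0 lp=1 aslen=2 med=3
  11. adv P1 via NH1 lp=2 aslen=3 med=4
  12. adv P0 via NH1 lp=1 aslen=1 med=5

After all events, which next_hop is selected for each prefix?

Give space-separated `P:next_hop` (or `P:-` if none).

Op 1: best P0=- P1=NH1
Op 2: best P0=- P1=-
Op 3: best P0=- P1=NH0
Op 4: best P0=- P1=-
Op 5: best P0=NH1 P1=-
Op 6: best P0=NH1 P1=-
Op 7: best P0=NH1 P1=NH0
Op 8: best P0=NH1 P1=NH0
Op 9: best P0=NH1 P1=NH0
Op 10: best P0=NH1 P1=NH0
Op 11: best P0=NH1 P1=NH0
Op 12: best P0=NH1 P1=NH0

Answer: P0:NH1 P1:NH0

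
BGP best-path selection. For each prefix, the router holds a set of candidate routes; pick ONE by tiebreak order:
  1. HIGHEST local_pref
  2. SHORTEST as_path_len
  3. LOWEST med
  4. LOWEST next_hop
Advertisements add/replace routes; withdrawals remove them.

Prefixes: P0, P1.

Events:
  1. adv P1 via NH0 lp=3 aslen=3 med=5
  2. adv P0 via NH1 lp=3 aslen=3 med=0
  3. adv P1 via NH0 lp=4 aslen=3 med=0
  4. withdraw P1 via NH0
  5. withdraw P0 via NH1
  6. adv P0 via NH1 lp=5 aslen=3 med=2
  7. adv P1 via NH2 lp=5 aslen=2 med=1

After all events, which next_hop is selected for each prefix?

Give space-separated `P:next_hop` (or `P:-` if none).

Op 1: best P0=- P1=NH0
Op 2: best P0=NH1 P1=NH0
Op 3: best P0=NH1 P1=NH0
Op 4: best P0=NH1 P1=-
Op 5: best P0=- P1=-
Op 6: best P0=NH1 P1=-
Op 7: best P0=NH1 P1=NH2

Answer: P0:NH1 P1:NH2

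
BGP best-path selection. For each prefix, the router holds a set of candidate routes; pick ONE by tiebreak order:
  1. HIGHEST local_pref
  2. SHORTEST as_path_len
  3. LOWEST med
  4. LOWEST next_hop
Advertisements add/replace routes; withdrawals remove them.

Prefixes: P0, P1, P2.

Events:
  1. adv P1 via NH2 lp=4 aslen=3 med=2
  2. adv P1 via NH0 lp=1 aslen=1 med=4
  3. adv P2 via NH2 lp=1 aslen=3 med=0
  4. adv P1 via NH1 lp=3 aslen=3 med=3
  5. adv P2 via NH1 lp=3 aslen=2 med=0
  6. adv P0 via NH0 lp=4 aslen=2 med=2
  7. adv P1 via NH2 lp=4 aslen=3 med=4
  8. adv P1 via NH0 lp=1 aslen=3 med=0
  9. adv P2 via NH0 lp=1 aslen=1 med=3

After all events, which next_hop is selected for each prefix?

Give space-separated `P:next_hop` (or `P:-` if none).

Op 1: best P0=- P1=NH2 P2=-
Op 2: best P0=- P1=NH2 P2=-
Op 3: best P0=- P1=NH2 P2=NH2
Op 4: best P0=- P1=NH2 P2=NH2
Op 5: best P0=- P1=NH2 P2=NH1
Op 6: best P0=NH0 P1=NH2 P2=NH1
Op 7: best P0=NH0 P1=NH2 P2=NH1
Op 8: best P0=NH0 P1=NH2 P2=NH1
Op 9: best P0=NH0 P1=NH2 P2=NH1

Answer: P0:NH0 P1:NH2 P2:NH1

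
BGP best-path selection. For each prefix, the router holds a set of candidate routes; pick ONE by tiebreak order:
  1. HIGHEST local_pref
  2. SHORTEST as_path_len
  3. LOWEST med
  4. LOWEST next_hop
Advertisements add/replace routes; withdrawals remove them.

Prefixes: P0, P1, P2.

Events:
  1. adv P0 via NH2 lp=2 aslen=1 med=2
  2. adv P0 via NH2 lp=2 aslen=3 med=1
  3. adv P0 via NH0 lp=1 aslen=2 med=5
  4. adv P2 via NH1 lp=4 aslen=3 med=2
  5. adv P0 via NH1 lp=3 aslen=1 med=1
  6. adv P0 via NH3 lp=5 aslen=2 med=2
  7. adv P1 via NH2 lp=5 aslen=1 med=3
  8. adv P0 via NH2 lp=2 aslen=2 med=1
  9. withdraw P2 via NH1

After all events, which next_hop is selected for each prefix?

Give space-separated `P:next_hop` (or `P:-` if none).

Answer: P0:NH3 P1:NH2 P2:-

Derivation:
Op 1: best P0=NH2 P1=- P2=-
Op 2: best P0=NH2 P1=- P2=-
Op 3: best P0=NH2 P1=- P2=-
Op 4: best P0=NH2 P1=- P2=NH1
Op 5: best P0=NH1 P1=- P2=NH1
Op 6: best P0=NH3 P1=- P2=NH1
Op 7: best P0=NH3 P1=NH2 P2=NH1
Op 8: best P0=NH3 P1=NH2 P2=NH1
Op 9: best P0=NH3 P1=NH2 P2=-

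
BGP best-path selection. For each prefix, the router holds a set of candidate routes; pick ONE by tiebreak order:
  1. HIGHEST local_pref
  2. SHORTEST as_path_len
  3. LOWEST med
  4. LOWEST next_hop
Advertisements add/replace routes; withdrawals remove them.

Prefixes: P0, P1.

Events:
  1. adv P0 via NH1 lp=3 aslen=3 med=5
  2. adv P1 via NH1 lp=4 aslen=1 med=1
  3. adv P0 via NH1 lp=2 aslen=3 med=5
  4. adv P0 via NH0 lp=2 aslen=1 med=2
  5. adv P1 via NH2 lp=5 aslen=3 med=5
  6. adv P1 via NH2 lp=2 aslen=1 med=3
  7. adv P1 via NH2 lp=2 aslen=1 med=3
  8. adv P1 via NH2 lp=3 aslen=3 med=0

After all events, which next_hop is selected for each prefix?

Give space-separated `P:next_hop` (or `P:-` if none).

Op 1: best P0=NH1 P1=-
Op 2: best P0=NH1 P1=NH1
Op 3: best P0=NH1 P1=NH1
Op 4: best P0=NH0 P1=NH1
Op 5: best P0=NH0 P1=NH2
Op 6: best P0=NH0 P1=NH1
Op 7: best P0=NH0 P1=NH1
Op 8: best P0=NH0 P1=NH1

Answer: P0:NH0 P1:NH1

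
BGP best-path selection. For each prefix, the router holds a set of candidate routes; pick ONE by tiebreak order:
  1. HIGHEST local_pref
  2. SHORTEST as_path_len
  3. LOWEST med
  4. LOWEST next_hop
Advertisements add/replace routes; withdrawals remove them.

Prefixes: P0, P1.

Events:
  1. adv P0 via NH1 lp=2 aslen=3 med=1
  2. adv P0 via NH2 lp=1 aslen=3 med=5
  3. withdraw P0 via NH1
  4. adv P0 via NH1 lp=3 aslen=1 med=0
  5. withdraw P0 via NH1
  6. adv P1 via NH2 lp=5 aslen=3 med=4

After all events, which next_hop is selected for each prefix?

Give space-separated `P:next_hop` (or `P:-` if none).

Op 1: best P0=NH1 P1=-
Op 2: best P0=NH1 P1=-
Op 3: best P0=NH2 P1=-
Op 4: best P0=NH1 P1=-
Op 5: best P0=NH2 P1=-
Op 6: best P0=NH2 P1=NH2

Answer: P0:NH2 P1:NH2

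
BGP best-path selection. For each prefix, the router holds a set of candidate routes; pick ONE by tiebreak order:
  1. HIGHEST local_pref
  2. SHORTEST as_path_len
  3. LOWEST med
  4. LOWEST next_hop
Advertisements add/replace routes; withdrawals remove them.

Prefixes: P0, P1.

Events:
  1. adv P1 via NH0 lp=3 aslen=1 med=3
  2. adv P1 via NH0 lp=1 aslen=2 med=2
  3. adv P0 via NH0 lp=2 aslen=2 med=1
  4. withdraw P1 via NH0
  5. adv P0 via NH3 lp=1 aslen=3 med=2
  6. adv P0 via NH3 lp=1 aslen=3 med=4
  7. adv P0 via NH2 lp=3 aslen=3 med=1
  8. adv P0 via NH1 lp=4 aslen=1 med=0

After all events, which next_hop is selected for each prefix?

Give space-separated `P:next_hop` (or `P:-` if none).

Answer: P0:NH1 P1:-

Derivation:
Op 1: best P0=- P1=NH0
Op 2: best P0=- P1=NH0
Op 3: best P0=NH0 P1=NH0
Op 4: best P0=NH0 P1=-
Op 5: best P0=NH0 P1=-
Op 6: best P0=NH0 P1=-
Op 7: best P0=NH2 P1=-
Op 8: best P0=NH1 P1=-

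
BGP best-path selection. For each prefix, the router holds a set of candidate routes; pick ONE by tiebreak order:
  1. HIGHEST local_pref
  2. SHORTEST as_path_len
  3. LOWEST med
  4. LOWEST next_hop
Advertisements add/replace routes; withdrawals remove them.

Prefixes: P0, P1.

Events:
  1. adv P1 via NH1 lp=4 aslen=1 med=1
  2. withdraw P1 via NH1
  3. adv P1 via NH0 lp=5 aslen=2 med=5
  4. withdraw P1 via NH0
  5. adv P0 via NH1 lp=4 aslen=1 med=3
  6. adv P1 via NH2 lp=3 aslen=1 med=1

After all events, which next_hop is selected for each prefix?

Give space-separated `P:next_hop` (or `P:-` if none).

Op 1: best P0=- P1=NH1
Op 2: best P0=- P1=-
Op 3: best P0=- P1=NH0
Op 4: best P0=- P1=-
Op 5: best P0=NH1 P1=-
Op 6: best P0=NH1 P1=NH2

Answer: P0:NH1 P1:NH2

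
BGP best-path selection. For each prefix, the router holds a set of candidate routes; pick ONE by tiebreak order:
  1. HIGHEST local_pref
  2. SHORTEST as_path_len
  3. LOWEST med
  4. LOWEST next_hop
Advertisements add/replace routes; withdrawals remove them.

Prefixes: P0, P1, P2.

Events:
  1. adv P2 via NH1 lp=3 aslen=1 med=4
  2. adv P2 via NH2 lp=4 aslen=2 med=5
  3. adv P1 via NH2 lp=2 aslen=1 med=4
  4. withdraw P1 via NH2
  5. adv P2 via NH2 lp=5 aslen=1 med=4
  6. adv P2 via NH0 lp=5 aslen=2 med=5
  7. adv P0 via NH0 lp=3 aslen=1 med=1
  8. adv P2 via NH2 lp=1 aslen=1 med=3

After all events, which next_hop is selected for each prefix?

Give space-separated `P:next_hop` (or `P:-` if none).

Op 1: best P0=- P1=- P2=NH1
Op 2: best P0=- P1=- P2=NH2
Op 3: best P0=- P1=NH2 P2=NH2
Op 4: best P0=- P1=- P2=NH2
Op 5: best P0=- P1=- P2=NH2
Op 6: best P0=- P1=- P2=NH2
Op 7: best P0=NH0 P1=- P2=NH2
Op 8: best P0=NH0 P1=- P2=NH0

Answer: P0:NH0 P1:- P2:NH0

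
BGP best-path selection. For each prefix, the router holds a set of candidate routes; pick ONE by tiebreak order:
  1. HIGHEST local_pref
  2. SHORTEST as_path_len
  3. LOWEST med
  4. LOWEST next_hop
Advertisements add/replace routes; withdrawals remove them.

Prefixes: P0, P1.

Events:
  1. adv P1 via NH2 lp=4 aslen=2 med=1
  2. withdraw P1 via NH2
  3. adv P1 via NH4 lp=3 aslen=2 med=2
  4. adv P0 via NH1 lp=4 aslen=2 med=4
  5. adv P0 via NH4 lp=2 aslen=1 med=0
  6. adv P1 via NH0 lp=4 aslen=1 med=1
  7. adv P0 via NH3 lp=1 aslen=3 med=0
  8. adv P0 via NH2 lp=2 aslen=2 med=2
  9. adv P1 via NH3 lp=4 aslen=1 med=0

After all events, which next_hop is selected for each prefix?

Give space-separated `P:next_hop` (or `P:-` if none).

Answer: P0:NH1 P1:NH3

Derivation:
Op 1: best P0=- P1=NH2
Op 2: best P0=- P1=-
Op 3: best P0=- P1=NH4
Op 4: best P0=NH1 P1=NH4
Op 5: best P0=NH1 P1=NH4
Op 6: best P0=NH1 P1=NH0
Op 7: best P0=NH1 P1=NH0
Op 8: best P0=NH1 P1=NH0
Op 9: best P0=NH1 P1=NH3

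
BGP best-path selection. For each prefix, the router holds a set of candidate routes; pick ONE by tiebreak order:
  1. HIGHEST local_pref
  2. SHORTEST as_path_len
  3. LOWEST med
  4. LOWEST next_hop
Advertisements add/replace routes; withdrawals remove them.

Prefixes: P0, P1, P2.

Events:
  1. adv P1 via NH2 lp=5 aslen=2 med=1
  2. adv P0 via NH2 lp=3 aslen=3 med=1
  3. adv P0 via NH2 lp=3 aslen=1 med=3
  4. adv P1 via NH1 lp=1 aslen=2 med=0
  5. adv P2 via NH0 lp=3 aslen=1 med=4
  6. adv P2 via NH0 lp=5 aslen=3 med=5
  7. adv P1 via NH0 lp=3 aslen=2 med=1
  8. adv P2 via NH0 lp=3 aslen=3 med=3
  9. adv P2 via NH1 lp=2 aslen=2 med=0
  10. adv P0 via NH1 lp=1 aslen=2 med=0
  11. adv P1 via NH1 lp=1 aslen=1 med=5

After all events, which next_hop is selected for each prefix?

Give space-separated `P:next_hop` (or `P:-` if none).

Answer: P0:NH2 P1:NH2 P2:NH0

Derivation:
Op 1: best P0=- P1=NH2 P2=-
Op 2: best P0=NH2 P1=NH2 P2=-
Op 3: best P0=NH2 P1=NH2 P2=-
Op 4: best P0=NH2 P1=NH2 P2=-
Op 5: best P0=NH2 P1=NH2 P2=NH0
Op 6: best P0=NH2 P1=NH2 P2=NH0
Op 7: best P0=NH2 P1=NH2 P2=NH0
Op 8: best P0=NH2 P1=NH2 P2=NH0
Op 9: best P0=NH2 P1=NH2 P2=NH0
Op 10: best P0=NH2 P1=NH2 P2=NH0
Op 11: best P0=NH2 P1=NH2 P2=NH0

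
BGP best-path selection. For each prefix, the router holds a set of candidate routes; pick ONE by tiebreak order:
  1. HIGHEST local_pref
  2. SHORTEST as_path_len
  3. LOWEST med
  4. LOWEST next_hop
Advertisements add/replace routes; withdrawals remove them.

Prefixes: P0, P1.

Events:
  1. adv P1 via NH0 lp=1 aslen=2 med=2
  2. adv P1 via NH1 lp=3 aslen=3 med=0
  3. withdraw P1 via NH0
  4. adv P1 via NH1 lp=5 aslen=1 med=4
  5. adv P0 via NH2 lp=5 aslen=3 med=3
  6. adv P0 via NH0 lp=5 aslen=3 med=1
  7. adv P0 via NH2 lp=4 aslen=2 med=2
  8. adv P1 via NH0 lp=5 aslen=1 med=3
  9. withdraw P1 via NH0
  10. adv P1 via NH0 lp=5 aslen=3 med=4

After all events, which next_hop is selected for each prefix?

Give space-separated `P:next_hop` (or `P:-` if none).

Op 1: best P0=- P1=NH0
Op 2: best P0=- P1=NH1
Op 3: best P0=- P1=NH1
Op 4: best P0=- P1=NH1
Op 5: best P0=NH2 P1=NH1
Op 6: best P0=NH0 P1=NH1
Op 7: best P0=NH0 P1=NH1
Op 8: best P0=NH0 P1=NH0
Op 9: best P0=NH0 P1=NH1
Op 10: best P0=NH0 P1=NH1

Answer: P0:NH0 P1:NH1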